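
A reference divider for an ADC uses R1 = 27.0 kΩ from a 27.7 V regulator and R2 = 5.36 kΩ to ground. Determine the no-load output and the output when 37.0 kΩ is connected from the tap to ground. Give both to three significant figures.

Unloaded: 4.59 V; loaded: 4.09 V

Open-circuit: V = 27.7 × 5.36/(27.0 + 5.36) = 4.59 V.
With the load, R2 becomes R2‖R_L = 4.682 kΩ, so V = 27.7 × 4.682/31.68 = 4.09 V.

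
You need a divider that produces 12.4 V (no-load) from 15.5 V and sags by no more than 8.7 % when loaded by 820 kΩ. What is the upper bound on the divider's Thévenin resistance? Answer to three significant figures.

R_th ≤ 78.1 kΩ

Loading drop = R_th/(R_th + R_L) ≤ 0.0870, so R_th ≤ R_L · ε/(1−ε) = 820 kΩ × 0.0870/0.9130 = 78.1 kΩ.
(Any R1, R2 with R2/(R1+R2) = 0.800 and R1‖R2 ≤ 78.1 kΩ will meet the spec.)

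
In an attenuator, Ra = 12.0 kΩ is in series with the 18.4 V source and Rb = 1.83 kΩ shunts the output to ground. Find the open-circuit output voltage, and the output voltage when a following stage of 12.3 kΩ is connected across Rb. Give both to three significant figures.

Open-circuit: V = 18.4 × 1.83/(12.0 + 1.83) = 2.43 V.
With the load, Rb becomes Rb‖R_L = 1.593 kΩ, so V = 18.4 × 1.593/13.59 = 2.16 V.

Unloaded: 2.43 V; loaded: 2.16 V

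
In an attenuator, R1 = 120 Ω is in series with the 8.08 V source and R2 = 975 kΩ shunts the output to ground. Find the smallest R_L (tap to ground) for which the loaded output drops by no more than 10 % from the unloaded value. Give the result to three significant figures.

R_L(min) ≈ 1.08 kΩ

Output resistance R_th = R1‖R2 = (120 × 975000)/975100 = 120.0 Ω.
The fractional drop is R_th/(R_th + R_L); requiring this ≤ 0.100 gives R_L ≥ R_th(1/0.100 − 1) = 120.0 × 9.000 = 1.08 kΩ.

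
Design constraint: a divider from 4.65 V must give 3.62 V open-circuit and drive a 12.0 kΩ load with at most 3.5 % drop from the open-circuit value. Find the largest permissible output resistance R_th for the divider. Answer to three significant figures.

Loading drop = R_th/(R_th + R_L) ≤ 0.0350, so R_th ≤ R_L · ε/(1−ε) = 12.0 kΩ × 0.0350/0.9650 = 435 Ω.

R_th ≤ 435 Ω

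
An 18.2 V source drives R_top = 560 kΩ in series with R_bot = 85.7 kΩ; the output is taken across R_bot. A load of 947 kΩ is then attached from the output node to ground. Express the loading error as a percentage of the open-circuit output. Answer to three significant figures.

The divider's output (Thévenin) resistance is R_top‖R_bot = 74.33 kΩ.
Fractional drop under load = R_th/(R_th + R_L) = 74.33 / (74.33 + 947) = 0.07277.
So the output falls by 7.28 %.

7.28 %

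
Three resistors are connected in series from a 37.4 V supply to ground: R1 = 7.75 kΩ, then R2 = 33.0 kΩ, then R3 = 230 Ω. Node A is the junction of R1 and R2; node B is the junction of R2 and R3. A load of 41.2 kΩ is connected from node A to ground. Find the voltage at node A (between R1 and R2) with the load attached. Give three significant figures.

V ≈ 26.3 V

Below node A the series string R2+R3 = 33230 Ω sits in parallel with the 41200 Ω load: 18390 Ω.
V_A = 37.4 × 18390/(7750 + 18390) = 26.3 V.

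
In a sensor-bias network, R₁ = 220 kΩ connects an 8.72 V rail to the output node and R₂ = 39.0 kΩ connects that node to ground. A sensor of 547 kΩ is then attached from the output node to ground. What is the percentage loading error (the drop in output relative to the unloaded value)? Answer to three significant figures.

5.71 %

The divider's output (Thévenin) resistance is R₁‖R₂ = 33.13 kΩ.
Fractional drop under load = R_th/(R_th + R_L) = 33.13 / (33.13 + 547) = 0.05710.
So the output falls by 5.71 %.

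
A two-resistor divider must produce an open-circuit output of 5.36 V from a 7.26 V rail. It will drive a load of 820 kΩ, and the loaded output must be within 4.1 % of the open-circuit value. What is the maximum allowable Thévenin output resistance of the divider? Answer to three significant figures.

R_th ≤ 35.1 kΩ

Loading drop = R_th/(R_th + R_L) ≤ 0.0410, so R_th ≤ R_L · ε/(1−ε) = 820 kΩ × 0.0410/0.9590 = 35.1 kΩ.
(Any R1, R2 with R2/(R1+R2) = 0.738 and R1‖R2 ≤ 35.1 kΩ will meet the spec.)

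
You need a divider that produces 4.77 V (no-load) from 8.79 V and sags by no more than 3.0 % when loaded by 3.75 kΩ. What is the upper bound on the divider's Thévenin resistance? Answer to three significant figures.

R_th ≤ 116 Ω

Loading drop = R_th/(R_th + R_L) ≤ 0.0300, so R_th ≤ R_L · ε/(1−ε) = 3.75 kΩ × 0.0300/0.9700 = 116 Ω.
(Any R1, R2 with R2/(R1+R2) = 0.543 and R1‖R2 ≤ 116 Ω will meet the spec.)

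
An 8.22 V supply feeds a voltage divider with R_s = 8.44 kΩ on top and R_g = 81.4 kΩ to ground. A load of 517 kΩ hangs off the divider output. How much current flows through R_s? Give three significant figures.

R_g‖R_L = 70.33 kΩ, so the source sees R_s + R_g‖R_L = 78.77 kΩ.
I = 8.22 V / 78.77 kΩ = 0.104 mA.

I ≈ 0.104 mA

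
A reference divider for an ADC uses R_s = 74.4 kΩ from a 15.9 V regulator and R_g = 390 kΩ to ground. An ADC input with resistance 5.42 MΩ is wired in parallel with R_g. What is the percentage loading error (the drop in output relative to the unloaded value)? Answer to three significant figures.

The divider's output (Thévenin) resistance is R_s‖R_g = 62.48 kΩ.
Fractional drop under load = R_th/(R_th + R_L) = 62.48 / (62.48 + 5420) = 0.01140.
So the output falls by 1.14 %.

1.14 %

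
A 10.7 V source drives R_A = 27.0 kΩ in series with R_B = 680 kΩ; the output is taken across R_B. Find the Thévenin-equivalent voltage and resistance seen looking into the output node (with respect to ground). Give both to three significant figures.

V_th is the open-circuit tap voltage: 10.7 × 680/(27.0 + 680) = 10.3 V.
With the supply zeroed, R_A and R_B appear in parallel from the tap: R_th = R_A‖R_B = (27.0 × 680)/707.0 = 26.0 kΩ.

V_th = 10.3 V, R_th = 26.0 kΩ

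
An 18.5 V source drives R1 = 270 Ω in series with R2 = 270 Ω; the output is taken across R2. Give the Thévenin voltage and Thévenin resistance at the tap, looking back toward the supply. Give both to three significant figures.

V_th = 9.25 V, R_th = 135 Ω

V_th is the open-circuit tap voltage: 18.5 × 270/(270 + 270) = 9.25 V.
With the supply zeroed, R1 and R2 appear in parallel from the tap: R_th = R1‖R2 = (270 × 270)/540.0 = 135 Ω.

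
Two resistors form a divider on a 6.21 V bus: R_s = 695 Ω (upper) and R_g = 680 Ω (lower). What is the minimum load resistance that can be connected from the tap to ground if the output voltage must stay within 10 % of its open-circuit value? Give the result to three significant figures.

R_L(min) ≈ 3.09 kΩ

Output resistance R_th = R_s‖R_g = (695 × 680)/1375 = 343.7 Ω.
The fractional drop is R_th/(R_th + R_L); requiring this ≤ 0.100 gives R_L ≥ R_th(1/0.100 − 1) = 343.7 × 9.000 = 3.09 kΩ.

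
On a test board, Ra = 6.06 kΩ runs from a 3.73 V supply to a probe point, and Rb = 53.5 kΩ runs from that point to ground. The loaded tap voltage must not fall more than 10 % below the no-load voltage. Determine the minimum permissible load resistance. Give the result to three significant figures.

Output resistance R_th = Ra‖Rb = (6.06 × 53.5)/59.56 = 5.443 kΩ.
The fractional drop is R_th/(R_th + R_L); requiring this ≤ 0.100 gives R_L ≥ R_th(1/0.100 − 1) = 5.443 × 9.000 = 49.0 kΩ.

R_L(min) ≈ 49.0 kΩ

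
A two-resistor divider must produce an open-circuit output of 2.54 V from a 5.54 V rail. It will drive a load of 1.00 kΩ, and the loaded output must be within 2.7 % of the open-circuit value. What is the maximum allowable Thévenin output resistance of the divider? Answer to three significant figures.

Loading drop = R_th/(R_th + R_L) ≤ 0.0270, so R_th ≤ R_L · ε/(1−ε) = 1.00 kΩ × 0.0270/0.9730 = 27.7 Ω.

R_th ≤ 27.7 Ω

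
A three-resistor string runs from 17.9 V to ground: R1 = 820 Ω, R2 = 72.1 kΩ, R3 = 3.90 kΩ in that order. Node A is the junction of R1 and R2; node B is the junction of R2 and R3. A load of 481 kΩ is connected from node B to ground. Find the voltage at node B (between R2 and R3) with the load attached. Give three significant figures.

V ≈ 0.902 V

At node B, R3 is in parallel with the load: R3‖R_L = 3869 Ω.
Below node A the resistance is R2 + (R3‖R_L) = 75970 Ω, so V_A = 17.9 × 75970/76790 = 17.71 V.
Then V_B = V_A × (R3‖R_L)/(R2 + R3‖R_L) = 17.71 × 3869/75970 = 0.902 V.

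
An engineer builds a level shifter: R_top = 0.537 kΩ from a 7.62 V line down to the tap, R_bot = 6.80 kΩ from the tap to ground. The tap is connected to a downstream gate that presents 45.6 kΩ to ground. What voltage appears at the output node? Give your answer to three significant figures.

V_out ≈ 6.99 V

The load sits in parallel with R_bot: R_bot‖R_L = (6800 × 45600) / (6800 + 45600) = 5918 Ω.
V_out = 7.62 × 5918 / (537 + 5918) = 7.62 × 5918/6455 = 6.99 V.
(Unloaded it would have been 7.06 V.)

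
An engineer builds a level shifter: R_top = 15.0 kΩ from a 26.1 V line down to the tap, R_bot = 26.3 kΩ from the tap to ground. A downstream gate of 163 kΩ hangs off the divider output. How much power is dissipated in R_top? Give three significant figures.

P ≈ 7.21 mW

Total resistance from the source is R_top + (R_bot‖R_L) = 37.65 kΩ, so I = 26.1/37.65 kΩ = 0.6933 mA.
P = I²·R_top = (0.6933 mA)² × 15.0 kΩ = 7.21 mW.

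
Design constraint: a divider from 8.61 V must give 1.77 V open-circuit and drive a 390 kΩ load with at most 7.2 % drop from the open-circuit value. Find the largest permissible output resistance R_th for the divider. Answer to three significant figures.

Loading drop = R_th/(R_th + R_L) ≤ 0.0720, so R_th ≤ R_L · ε/(1−ε) = 390 kΩ × 0.0720/0.9280 = 30.3 kΩ.

R_th ≤ 30.3 kΩ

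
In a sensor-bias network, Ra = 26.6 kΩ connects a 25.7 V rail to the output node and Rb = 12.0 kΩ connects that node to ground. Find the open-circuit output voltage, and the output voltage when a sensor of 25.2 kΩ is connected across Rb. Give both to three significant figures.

Open-circuit: V = 25.7 × 12.0/(26.6 + 12.0) = 7.99 V.
With the load, Rb becomes Rb‖R_L = 8.129 kΩ, so V = 25.7 × 8.129/34.73 = 6.02 V.

Unloaded: 7.99 V; loaded: 6.02 V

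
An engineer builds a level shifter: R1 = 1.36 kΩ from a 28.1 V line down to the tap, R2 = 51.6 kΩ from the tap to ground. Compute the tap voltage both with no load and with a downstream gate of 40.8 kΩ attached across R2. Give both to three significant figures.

Unloaded: 27.4 V; loaded: 26.5 V

Open-circuit: V = 28.1 × 51.6/(1.36 + 51.6) = 27.4 V.
With the load, R2 becomes R2‖R_L = 22.78 kΩ, so V = 28.1 × 22.78/24.14 = 26.5 V.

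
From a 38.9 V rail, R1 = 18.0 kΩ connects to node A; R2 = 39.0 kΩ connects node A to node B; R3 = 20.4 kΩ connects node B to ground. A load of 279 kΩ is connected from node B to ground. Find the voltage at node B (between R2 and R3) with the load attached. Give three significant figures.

V ≈ 9.73 V

At node B, R3 is in parallel with the load: R3‖R_L = 19.01 kΩ.
Below node A the resistance is R2 + (R3‖R_L) = 58.01 kΩ, so V_A = 38.9 × 58.01/76.01 = 29.69 V.
Then V_B = V_A × (R3‖R_L)/(R2 + R3‖R_L) = 29.69 × 19.01/58.01 = 9.73 V.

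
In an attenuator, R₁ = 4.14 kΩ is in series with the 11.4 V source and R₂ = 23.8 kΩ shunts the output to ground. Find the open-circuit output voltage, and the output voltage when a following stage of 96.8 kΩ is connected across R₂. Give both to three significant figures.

Open-circuit: V = 11.4 × 23.8/(4.14 + 23.8) = 9.71 V.
With the load, R₂ becomes R₂‖R_L = 19.10 kΩ, so V = 11.4 × 19.10/23.24 = 9.37 V.

Unloaded: 9.71 V; loaded: 9.37 V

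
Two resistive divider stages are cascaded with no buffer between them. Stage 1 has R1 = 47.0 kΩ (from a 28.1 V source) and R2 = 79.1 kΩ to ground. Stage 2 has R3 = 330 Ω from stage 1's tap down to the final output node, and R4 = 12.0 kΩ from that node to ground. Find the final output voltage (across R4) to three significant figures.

Stage 2 presents R3+R4 = 12330 Ω as a load on stage 1's tap.
Stage 1's lower leg becomes R2‖(R3+R4) = 10670 Ω, so V_mid = 28.1 × 10670/57670 = 5.198 V.
Stage 2 is itself unloaded: V_out = V_mid × R4/(R3+R4) = 5.198 × 12000/12330 = 5.06 V.

V_out ≈ 5.06 V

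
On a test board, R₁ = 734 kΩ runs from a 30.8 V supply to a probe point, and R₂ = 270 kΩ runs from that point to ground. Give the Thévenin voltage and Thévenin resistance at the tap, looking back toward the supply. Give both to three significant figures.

V_th is the open-circuit tap voltage: 30.8 × 270/(734 + 270) = 8.28 V.
With the supply zeroed, R₁ and R₂ appear in parallel from the tap: R_th = R₁‖R₂ = (734 × 270)/1004 = 197 kΩ.

V_th = 8.28 V, R_th = 197 kΩ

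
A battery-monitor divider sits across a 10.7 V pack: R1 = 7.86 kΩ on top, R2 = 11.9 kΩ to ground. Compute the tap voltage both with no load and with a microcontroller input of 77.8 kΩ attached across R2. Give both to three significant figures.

Unloaded: 6.44 V; loaded: 6.07 V

Open-circuit: V = 10.7 × 11.9/(7.86 + 11.9) = 6.44 V.
With the load, R2 becomes R2‖R_L = 10.32 kΩ, so V = 10.7 × 10.32/18.18 = 6.07 V.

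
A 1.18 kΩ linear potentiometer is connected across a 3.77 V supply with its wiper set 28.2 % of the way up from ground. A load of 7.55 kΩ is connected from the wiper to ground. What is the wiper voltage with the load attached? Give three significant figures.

V ≈ 1.03 V

The wiper splits the pot into (1−α)R = 847.2 Ω above and αR = 332.8 Ω below.
Lower section ‖ load = 318.7 Ω.
V_wiper = 3.77 × 318.7/(847.2 + 318.7) = 1.03 V.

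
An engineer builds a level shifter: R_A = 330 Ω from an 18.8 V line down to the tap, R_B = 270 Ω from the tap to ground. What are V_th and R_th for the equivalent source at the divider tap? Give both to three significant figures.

V_th is the open-circuit tap voltage: 18.8 × 270/(330 + 270) = 8.46 V.
With the supply zeroed, R_A and R_B appear in parallel from the tap: R_th = R_A‖R_B = (330 × 270)/600.0 = 148 Ω.

V_th = 8.46 V, R_th = 148 Ω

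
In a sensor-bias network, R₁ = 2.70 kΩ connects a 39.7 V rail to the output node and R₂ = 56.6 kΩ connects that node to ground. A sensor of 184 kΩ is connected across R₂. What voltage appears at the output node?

The load sits in parallel with R₂: R₂‖R_L = (56.6 × 184) / (56.6 + 184) = 43.29 kΩ.
V_out = 39.7 × 43.29 / (2.70 + 43.29) = 39.7 × 43.29/45.99 = 37.4 V.

V_out ≈ 37.4 V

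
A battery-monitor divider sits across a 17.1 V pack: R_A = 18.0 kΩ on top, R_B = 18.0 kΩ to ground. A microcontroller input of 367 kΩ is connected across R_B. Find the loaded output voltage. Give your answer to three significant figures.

The load sits in parallel with R_B: R_B‖R_L = (18.0 × 367) / (18.0 + 367) = 17.16 kΩ.
V_out = 17.1 × 17.16 / (18.0 + 17.16) = 17.1 × 17.16/35.16 = 8.35 V.
(Unloaded it would have been 8.55 V.)

V_out ≈ 8.35 V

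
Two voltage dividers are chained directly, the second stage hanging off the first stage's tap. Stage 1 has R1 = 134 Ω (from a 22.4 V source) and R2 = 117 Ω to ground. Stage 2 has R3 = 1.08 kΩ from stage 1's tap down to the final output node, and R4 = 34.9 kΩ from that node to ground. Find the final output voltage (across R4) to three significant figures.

Stage 2 presents R3+R4 = 35980 Ω as a load on stage 1's tap.
Stage 1's lower leg becomes R2‖(R3+R4) = 116.6 Ω, so V_mid = 22.4 × 116.6/250.6 = 10.42 V.
Stage 2 is itself unloaded: V_out = V_mid × R4/(R3+R4) = 10.42 × 34900/35980 = 10.1 V.

V_out ≈ 10.1 V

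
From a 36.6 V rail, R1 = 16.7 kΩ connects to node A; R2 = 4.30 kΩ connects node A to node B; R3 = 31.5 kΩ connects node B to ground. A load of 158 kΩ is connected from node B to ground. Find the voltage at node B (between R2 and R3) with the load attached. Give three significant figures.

At node B, R3 is in parallel with the load: R3‖R_L = 26.26 kΩ.
Below node A the resistance is R2 + (R3‖R_L) = 30.56 kΩ, so V_A = 36.6 × 30.56/47.26 = 23.67 V.
Then V_B = V_A × (R3‖R_L)/(R2 + R3‖R_L) = 23.67 × 26.26/30.56 = 20.3 V.

V ≈ 20.3 V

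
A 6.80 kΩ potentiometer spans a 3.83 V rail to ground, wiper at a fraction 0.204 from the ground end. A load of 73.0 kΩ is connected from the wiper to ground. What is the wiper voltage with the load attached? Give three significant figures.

V ≈ 0.770 V

The wiper splits the pot into (1−α)R = 5.413 kΩ above and αR = 1.387 kΩ below.
Lower section ‖ load = 1.361 kΩ.
V_wiper = 3.83 × 1.361/(5.413 + 1.361) = 0.770 V.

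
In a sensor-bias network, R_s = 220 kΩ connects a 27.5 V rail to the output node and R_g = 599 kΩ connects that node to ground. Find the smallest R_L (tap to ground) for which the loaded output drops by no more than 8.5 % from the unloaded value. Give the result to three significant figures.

Output resistance R_th = R_s‖R_g = (220 × 599)/819.0 = 160.9 kΩ.
The fractional drop is R_th/(R_th + R_L); requiring this ≤ 0.0850 gives R_L ≥ R_th(1/0.0850 − 1) = 160.9 × 10.76 = 1.73 MΩ.

R_L(min) ≈ 1.73 MΩ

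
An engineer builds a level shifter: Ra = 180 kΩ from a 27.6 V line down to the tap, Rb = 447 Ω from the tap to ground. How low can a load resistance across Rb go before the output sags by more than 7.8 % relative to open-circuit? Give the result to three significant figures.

Output resistance R_th = Ra‖Rb = (180000 × 447)/180400 = 445.9 Ω.
The fractional drop is R_th/(R_th + R_L); requiring this ≤ 0.0780 gives R_L ≥ R_th(1/0.0780 − 1) = 445.9 × 11.82 = 5.27 kΩ.

R_L(min) ≈ 5.27 kΩ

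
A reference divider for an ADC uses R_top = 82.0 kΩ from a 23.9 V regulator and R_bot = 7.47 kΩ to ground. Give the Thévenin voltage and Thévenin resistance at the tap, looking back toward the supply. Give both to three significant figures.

V_th is the open-circuit tap voltage: 23.9 × 7.47/(82.0 + 7.47) = 2.00 V.
With the supply zeroed, R_top and R_bot appear in parallel from the tap: R_th = R_top‖R_bot = (82.0 × 7.47)/89.47 = 6.85 kΩ.

V_th = 2.00 V, R_th = 6.85 kΩ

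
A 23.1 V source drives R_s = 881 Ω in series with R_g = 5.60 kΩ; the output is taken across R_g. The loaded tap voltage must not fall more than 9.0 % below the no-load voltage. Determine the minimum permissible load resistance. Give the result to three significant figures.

Output resistance R_th = R_s‖R_g = (881 × 5600)/6481 = 761.2 Ω.
The fractional drop is R_th/(R_th + R_L); requiring this ≤ 0.0900 gives R_L ≥ R_th(1/0.0900 − 1) = 761.2 × 10.11 = 7.70 kΩ.

R_L(min) ≈ 7.70 kΩ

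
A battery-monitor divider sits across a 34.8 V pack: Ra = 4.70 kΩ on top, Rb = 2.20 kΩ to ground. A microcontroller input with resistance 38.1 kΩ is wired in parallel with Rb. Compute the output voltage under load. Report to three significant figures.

V_out ≈ 10.7 V

The load sits in parallel with Rb: Rb‖R_L = (2.20 × 38.1) / (2.20 + 38.1) = 2.080 kΩ.
V_out = 34.8 × 2.080 / (4.70 + 2.080) = 34.8 × 2.080/6.780 = 10.7 V.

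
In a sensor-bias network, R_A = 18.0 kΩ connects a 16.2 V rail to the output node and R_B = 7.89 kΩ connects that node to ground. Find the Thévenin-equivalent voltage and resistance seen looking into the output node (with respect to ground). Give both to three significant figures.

V_th is the open-circuit tap voltage: 16.2 × 7.89/(18.0 + 7.89) = 4.94 V.
With the supply zeroed, R_A and R_B appear in parallel from the tap: R_th = R_A‖R_B = (18.0 × 7.89)/25.89 = 5.49 kΩ.

V_th = 4.94 V, R_th = 5.49 kΩ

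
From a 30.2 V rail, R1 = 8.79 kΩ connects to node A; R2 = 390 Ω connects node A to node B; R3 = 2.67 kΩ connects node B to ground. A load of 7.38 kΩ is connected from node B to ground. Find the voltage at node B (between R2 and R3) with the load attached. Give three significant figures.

V ≈ 5.31 V

At node B, R3 is in parallel with the load: R3‖R_L = 1961 Ω.
Below node A the resistance is R2 + (R3‖R_L) = 2351 Ω, so V_A = 30.2 × 2351/11140 = 6.372 V.
Then V_B = V_A × (R3‖R_L)/(R2 + R3‖R_L) = 6.372 × 1961/2351 = 5.31 V.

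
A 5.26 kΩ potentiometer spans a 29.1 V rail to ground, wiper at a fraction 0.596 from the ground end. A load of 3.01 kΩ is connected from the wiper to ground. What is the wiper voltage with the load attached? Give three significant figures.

The wiper splits the pot into (1−α)R = 2.125 kΩ above and αR = 3.135 kΩ below.
Lower section ‖ load = 1.536 kΩ.
V_wiper = 29.1 × 1.536/(2.125 + 1.536) = 12.2 V.

V ≈ 12.2 V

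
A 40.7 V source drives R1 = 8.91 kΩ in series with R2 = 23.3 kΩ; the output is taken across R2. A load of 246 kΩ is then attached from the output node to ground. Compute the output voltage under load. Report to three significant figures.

The load sits in parallel with R2: R2‖R_L = (23.3 × 246) / (23.3 + 246) = 21.28 kΩ.
V_out = 40.7 × 21.28 / (8.91 + 21.28) = 40.7 × 21.28/30.19 = 28.7 V.

V_out ≈ 28.7 V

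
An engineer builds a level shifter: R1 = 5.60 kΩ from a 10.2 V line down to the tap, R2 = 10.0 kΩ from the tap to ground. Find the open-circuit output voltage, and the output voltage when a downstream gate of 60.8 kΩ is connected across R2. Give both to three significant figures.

Open-circuit: V = 10.2 × 10.0/(5.60 + 10.0) = 6.54 V.
With the load, R2 becomes R2‖R_L = 8.588 kΩ, so V = 10.2 × 8.588/14.19 = 6.17 V.

Unloaded: 6.54 V; loaded: 6.17 V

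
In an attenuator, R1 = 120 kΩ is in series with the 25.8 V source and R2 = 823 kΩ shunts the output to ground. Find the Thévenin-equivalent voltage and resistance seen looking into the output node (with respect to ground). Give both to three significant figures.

V_th = 22.5 V, R_th = 105 kΩ

V_th is the open-circuit tap voltage: 25.8 × 823/(120 + 823) = 22.5 V.
With the supply zeroed, R1 and R2 appear in parallel from the tap: R_th = R1‖R2 = (120 × 823)/943.0 = 105 kΩ.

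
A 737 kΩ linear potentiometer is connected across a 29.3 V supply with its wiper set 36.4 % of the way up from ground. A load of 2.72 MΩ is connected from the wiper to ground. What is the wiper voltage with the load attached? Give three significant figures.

The wiper splits the pot into (1−α)R = 468.7 kΩ above and αR = 268.3 kΩ below.
Lower section ‖ load = 244.2 kΩ.
V_wiper = 29.3 × 244.2/(468.7 + 244.2) = 10.0 V.

V ≈ 10.0 V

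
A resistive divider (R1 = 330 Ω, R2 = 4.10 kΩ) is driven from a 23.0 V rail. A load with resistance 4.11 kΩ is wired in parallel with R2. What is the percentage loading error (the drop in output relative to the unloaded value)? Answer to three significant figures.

6.92 %

The divider's output (Thévenin) resistance is R1‖R2 = 305.4 Ω.
Fractional drop under load = R_th/(R_th + R_L) = 305.4 / (305.4 + 4110) = 0.06917.
So the output falls by 6.92 %.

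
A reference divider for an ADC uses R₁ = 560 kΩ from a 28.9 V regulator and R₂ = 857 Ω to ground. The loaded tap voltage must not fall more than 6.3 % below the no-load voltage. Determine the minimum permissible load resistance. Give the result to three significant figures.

R_L(min) ≈ 12.7 kΩ

Output resistance R_th = R₁‖R₂ = (560000 × 857)/560900 = 855.7 Ω.
The fractional drop is R_th/(R_th + R_L); requiring this ≤ 0.0630 gives R_L ≥ R_th(1/0.0630 − 1) = 855.7 × 14.87 = 12.7 kΩ.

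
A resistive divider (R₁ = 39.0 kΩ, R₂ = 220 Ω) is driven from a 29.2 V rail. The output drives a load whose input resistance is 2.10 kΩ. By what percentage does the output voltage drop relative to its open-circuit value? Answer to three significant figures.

9.43 %

The divider's output (Thévenin) resistance is R₁‖R₂ = 218.8 Ω.
Fractional drop under load = R_th/(R_th + R_L) = 218.8 / (218.8 + 2100) = 0.09435.
So the output falls by 9.43 %.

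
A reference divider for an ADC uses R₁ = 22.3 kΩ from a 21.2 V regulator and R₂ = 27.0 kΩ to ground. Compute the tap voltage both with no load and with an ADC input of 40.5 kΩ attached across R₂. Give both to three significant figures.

Open-circuit: V = 21.2 × 27.0/(22.3 + 27.0) = 11.6 V.
With the load, R₂ becomes R₂‖R_L = 16.20 kΩ, so V = 21.2 × 16.20/38.50 = 8.92 V.

Unloaded: 11.6 V; loaded: 8.92 V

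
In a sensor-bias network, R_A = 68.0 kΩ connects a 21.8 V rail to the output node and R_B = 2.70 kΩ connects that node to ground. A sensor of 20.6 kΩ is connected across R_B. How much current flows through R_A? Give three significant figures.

I ≈ 0.310 mA

R_B‖R_L = 2.387 kΩ, so the source sees R_A + R_B‖R_L = 70.39 kΩ.
I = 21.8 V / 70.39 kΩ = 0.310 mA.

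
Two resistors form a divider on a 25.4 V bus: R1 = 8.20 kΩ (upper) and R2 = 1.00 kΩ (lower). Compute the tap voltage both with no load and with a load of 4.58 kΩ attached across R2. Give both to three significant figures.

Unloaded: 2.76 V; loaded: 2.31 V

Open-circuit: V = 25.4 × 1.00/(8.20 + 1.00) = 2.76 V.
With the load, R2 becomes R2‖R_L = 0.8208 kΩ, so V = 25.4 × 0.8208/9.021 = 2.31 V.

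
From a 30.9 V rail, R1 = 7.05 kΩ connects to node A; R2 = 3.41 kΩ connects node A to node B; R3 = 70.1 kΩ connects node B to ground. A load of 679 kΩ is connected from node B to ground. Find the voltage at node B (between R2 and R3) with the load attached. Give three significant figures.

V ≈ 26.5 V

At node B, R3 is in parallel with the load: R3‖R_L = 63.54 kΩ.
Below node A the resistance is R2 + (R3‖R_L) = 66.95 kΩ, so V_A = 30.9 × 66.95/74.00 = 27.96 V.
Then V_B = V_A × (R3‖R_L)/(R2 + R3‖R_L) = 27.96 × 63.54/66.95 = 26.5 V.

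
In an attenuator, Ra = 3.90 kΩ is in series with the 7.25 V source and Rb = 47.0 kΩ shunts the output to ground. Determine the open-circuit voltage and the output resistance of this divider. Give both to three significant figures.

V_th is the open-circuit tap voltage: 7.25 × 47.0/(3.90 + 47.0) = 6.69 V.
With the supply zeroed, Ra and Rb appear in parallel from the tap: R_th = Ra‖Rb = (3.90 × 47.0)/50.90 = 3.60 kΩ.

V_th = 6.69 V, R_th = 3.60 kΩ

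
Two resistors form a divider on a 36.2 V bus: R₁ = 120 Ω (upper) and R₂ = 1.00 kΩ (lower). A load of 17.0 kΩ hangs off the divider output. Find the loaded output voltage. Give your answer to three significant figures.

The load sits in parallel with R₂: R₂‖R_L = (1000 × 17000) / (1000 + 17000) = 944.4 Ω.
V_out = 36.2 × 944.4 / (120 + 944.4) = 36.2 × 944.4/1064 = 32.1 V.
(Unloaded it would have been 32.3 V.)

V_out ≈ 32.1 V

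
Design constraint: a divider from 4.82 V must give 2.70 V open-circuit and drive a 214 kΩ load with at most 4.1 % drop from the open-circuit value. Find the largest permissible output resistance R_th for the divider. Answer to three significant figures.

Loading drop = R_th/(R_th + R_L) ≤ 0.0410, so R_th ≤ R_L · ε/(1−ε) = 214 kΩ × 0.0410/0.9590 = 9.15 kΩ.
(Any R1, R2 with R2/(R1+R2) = 0.560 and R1‖R2 ≤ 9.15 kΩ will meet the spec.)

R_th ≤ 9.15 kΩ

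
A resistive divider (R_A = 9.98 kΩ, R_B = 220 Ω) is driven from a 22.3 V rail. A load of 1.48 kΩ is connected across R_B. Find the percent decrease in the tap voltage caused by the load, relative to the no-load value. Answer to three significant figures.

Unloaded V = 22.3 × 220/10200 = 0.48098 V.
Loaded: R_B‖R_L = 191.5 Ω, giving V = 22.3 × 191.5/10170 = 0.41991 V.
Drop = (0.48098 − 0.41991) / 0.48098 = 12.7 %.

12.7 %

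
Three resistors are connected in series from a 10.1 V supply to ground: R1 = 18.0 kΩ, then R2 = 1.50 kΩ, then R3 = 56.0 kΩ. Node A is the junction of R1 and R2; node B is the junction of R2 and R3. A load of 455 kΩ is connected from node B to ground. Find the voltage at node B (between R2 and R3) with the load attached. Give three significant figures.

At node B, R3 is in parallel with the load: R3‖R_L = 49.86 kΩ.
Below node A the resistance is R2 + (R3‖R_L) = 51.36 kΩ, so V_A = 10.1 × 51.36/69.36 = 7.479 V.
Then V_B = V_A × (R3‖R_L)/(R2 + R3‖R_L) = 7.479 × 49.86/51.36 = 7.26 V.

V ≈ 7.26 V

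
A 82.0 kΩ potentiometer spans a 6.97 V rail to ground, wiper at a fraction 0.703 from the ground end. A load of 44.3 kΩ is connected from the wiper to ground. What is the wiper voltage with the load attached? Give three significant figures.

V ≈ 3.53 V

The wiper splits the pot into (1−α)R = 24.35 kΩ above and αR = 57.65 kΩ below.
Lower section ‖ load = 25.05 kΩ.
V_wiper = 6.97 × 25.05/(24.35 + 25.05) = 3.53 V.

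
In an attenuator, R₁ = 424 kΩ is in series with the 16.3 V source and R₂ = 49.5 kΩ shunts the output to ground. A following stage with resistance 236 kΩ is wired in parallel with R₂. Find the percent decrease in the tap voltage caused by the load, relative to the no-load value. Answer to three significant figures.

15.8 %

Unloaded V = 16.3 × 49.5/473.5 = 1.704 V.
Loaded: R₂‖R_L = 40.92 kΩ, giving V = 16.3 × 40.92/464.9 = 1.435 V.
Drop = (1.704 − 1.435) / 1.704 = 15.8 %.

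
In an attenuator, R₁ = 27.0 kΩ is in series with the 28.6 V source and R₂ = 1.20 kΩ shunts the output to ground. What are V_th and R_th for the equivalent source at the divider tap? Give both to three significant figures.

V_th = 1.22 V, R_th = 1.15 kΩ

V_th is the open-circuit tap voltage: 28.6 × 1.20/(27.0 + 1.20) = 1.22 V.
With the supply zeroed, R₁ and R₂ appear in parallel from the tap: R_th = R₁‖R₂ = (27.0 × 1.20)/28.20 = 1.15 kΩ.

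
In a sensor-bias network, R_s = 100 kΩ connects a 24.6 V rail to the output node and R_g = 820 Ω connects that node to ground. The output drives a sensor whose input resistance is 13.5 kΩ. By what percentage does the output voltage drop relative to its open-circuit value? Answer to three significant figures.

5.68 %

The divider's output (Thévenin) resistance is R_s‖R_g = 813.3 Ω.
Fractional drop under load = R_th/(R_th + R_L) = 813.3 / (813.3 + 13500) = 0.05682.
So the output falls by 5.68 %.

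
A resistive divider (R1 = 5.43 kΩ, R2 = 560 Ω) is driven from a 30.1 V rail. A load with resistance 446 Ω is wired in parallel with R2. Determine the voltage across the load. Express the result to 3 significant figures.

V_out ≈ 1.32 V

The load sits in parallel with R2: R2‖R_L = (560 × 446) / (560 + 446) = 248.3 Ω.
V_out = 30.1 × 248.3 / (5430 + 248.3) = 30.1 × 248.3/5678 = 1.32 V.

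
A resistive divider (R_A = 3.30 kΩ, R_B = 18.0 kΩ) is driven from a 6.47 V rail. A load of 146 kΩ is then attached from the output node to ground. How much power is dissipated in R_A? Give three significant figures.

Total resistance from the source is R_A + (R_B‖R_L) = 19.32 kΩ, so I = 6.47/19.32 kΩ = 0.3348 mA.
P = I²·R_A = (0.3348 mA)² × 3.30 kΩ = 0.370 mW.

P ≈ 0.370 mW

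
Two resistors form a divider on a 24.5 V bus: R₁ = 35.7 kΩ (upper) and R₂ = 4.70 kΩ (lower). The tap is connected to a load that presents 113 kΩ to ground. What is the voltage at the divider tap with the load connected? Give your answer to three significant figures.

The load sits in parallel with R₂: R₂‖R_L = (4.70 × 113) / (4.70 + 113) = 4.512 kΩ.
V_out = 24.5 × 4.512 / (35.7 + 4.512) = 24.5 × 4.512/40.21 = 2.75 V.

V_out ≈ 2.75 V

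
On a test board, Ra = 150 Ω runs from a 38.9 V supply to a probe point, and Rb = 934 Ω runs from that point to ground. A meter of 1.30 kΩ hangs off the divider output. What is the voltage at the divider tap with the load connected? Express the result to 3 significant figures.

V_out ≈ 30.5 V

The load sits in parallel with Rb: Rb‖R_L = (934 × 1300) / (934 + 1300) = 543.5 Ω.
V_out = 38.9 × 543.5 / (150 + 543.5) = 38.9 × 543.5/693.5 = 30.5 V.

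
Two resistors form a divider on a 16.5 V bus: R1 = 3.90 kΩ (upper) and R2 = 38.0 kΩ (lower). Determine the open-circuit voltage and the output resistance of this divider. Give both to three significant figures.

V_th = 15.0 V, R_th = 3.54 kΩ

V_th is the open-circuit tap voltage: 16.5 × 38.0/(3.90 + 38.0) = 15.0 V.
With the supply zeroed, R1 and R2 appear in parallel from the tap: R_th = R1‖R2 = (3.90 × 38.0)/41.90 = 3.54 kΩ.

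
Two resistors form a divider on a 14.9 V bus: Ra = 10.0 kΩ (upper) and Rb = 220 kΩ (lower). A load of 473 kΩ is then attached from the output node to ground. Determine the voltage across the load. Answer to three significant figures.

The load sits in parallel with Rb: Rb‖R_L = (220 × 473) / (220 + 473) = 150.2 kΩ.
V_out = 14.9 × 150.2 / (10.0 + 150.2) = 14.9 × 150.2/160.2 = 14.0 V.

V_out ≈ 14.0 V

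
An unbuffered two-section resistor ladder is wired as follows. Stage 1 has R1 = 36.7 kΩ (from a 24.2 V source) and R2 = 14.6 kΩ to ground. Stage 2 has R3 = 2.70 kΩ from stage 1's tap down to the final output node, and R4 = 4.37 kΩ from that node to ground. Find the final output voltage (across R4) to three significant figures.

Stage 2 presents R3+R4 = 7.070 kΩ as a load on stage 1's tap.
Stage 1's lower leg becomes R2‖(R3+R4) = 4.763 kΩ, so V_mid = 24.2 × 4.763/41.46 = 2.780 V.
Stage 2 is itself unloaded: V_out = V_mid × R4/(R3+R4) = 2.780 × 4.37/7.070 = 1.72 V.

V_out ≈ 1.72 V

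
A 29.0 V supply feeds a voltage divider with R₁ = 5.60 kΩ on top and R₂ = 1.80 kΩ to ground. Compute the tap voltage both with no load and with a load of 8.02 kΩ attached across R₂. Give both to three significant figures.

Open-circuit: V = 29.0 × 1.80/(5.60 + 1.80) = 7.05 V.
With the load, R₂ becomes R₂‖R_L = 1.470 kΩ, so V = 29.0 × 1.470/7.070 = 6.03 V.

Unloaded: 7.05 V; loaded: 6.03 V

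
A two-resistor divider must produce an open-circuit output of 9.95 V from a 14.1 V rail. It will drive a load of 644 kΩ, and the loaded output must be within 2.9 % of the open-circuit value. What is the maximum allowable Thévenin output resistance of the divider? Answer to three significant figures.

Loading drop = R_th/(R_th + R_L) ≤ 0.0290, so R_th ≤ R_L · ε/(1−ε) = 644 kΩ × 0.0290/0.9710 = 19.2 kΩ.
(Any R1, R2 with R2/(R1+R2) = 0.706 and R1‖R2 ≤ 19.2 kΩ will meet the spec.)

R_th ≤ 19.2 kΩ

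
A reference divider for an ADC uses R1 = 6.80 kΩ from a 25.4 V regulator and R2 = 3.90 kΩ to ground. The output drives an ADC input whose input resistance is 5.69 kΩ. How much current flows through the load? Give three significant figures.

R2‖R_L = 2.314 kΩ; V_out = 25.4 × 2.314/9.114 = 6.449 V.
I_L = V_out / R_L = 6.449 / 5.69 kΩ = 1.13 mA.

I_L ≈ 1.13 mA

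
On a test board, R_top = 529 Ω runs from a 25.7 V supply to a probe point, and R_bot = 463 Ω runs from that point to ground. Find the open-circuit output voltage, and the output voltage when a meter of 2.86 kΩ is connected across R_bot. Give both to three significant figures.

Unloaded: 12.0 V; loaded: 11.0 V

Open-circuit: V = 25.7 × 463/(529 + 463) = 12.0 V.
With the load, R_bot becomes R_bot‖R_L = 398.5 Ω, so V = 25.7 × 398.5/927.5 = 11.0 V.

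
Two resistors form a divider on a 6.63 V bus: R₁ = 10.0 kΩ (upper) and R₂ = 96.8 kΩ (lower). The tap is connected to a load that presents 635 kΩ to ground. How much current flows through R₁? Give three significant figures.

I ≈ 0.0705 mA

R₂‖R_L = 84.00 kΩ, so the source sees R₁ + R₂‖R_L = 94.00 kΩ.
I = 6.63 V / 94.00 kΩ = 0.0705 mA.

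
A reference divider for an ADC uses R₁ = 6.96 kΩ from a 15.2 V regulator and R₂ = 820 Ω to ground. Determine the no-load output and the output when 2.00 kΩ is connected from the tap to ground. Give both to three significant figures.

Open-circuit: V = 15.2 × 820/(6960 + 820) = 1.60 V.
With the load, R₂ becomes R₂‖R_L = 581.6 Ω, so V = 15.2 × 581.6/7542 = 1.17 V.

Unloaded: 1.60 V; loaded: 1.17 V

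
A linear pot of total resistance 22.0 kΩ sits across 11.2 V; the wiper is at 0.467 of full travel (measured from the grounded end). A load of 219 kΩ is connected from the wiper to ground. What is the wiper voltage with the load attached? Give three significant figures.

The wiper splits the pot into (1−α)R = 11.73 kΩ above and αR = 10.27 kΩ below.
Lower section ‖ load = 9.814 kΩ.
V_wiper = 11.2 × 9.814/(11.73 + 9.814) = 5.10 V.

V ≈ 5.10 V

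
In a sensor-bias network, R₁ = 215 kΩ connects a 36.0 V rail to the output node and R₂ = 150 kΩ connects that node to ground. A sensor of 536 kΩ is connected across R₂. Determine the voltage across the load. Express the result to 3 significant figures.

The load sits in parallel with R₂: R₂‖R_L = (150 × 536) / (150 + 536) = 117.2 kΩ.
V_out = 36.0 × 117.2 / (215 + 117.2) = 36.0 × 117.2/332.2 = 12.7 V.
(Unloaded it would have been 14.8 V.)

V_out ≈ 12.7 V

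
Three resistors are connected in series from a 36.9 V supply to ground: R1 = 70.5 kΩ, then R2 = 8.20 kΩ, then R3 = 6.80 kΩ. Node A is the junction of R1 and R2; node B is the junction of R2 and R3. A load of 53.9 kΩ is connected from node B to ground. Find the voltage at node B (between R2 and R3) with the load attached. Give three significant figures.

At node B, R3 is in parallel with the load: R3‖R_L = 6.038 kΩ.
Below node A the resistance is R2 + (R3‖R_L) = 14.24 kΩ, so V_A = 36.9 × 14.24/84.74 = 6.200 V.
Then V_B = V_A × (R3‖R_L)/(R2 + R3‖R_L) = 6.200 × 6.038/14.24 = 2.63 V.

V ≈ 2.63 V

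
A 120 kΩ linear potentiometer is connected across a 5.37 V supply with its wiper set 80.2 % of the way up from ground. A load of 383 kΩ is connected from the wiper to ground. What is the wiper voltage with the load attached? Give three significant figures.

V ≈ 4.10 V

The wiper splits the pot into (1−α)R = 23.76 kΩ above and αR = 96.24 kΩ below.
Lower section ‖ load = 76.91 kΩ.
V_wiper = 5.37 × 76.91/(23.76 + 76.91) = 4.10 V.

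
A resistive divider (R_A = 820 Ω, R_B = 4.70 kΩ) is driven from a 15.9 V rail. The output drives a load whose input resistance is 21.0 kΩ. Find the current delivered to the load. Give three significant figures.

R_B‖R_L = 3840 Ω; V_out = 15.9 × 3840/4660 = 13.10 V.
I_L = V_out / R_L = 13.10 / 21.0 kΩ = 0.624 mA.

I_L ≈ 0.624 mA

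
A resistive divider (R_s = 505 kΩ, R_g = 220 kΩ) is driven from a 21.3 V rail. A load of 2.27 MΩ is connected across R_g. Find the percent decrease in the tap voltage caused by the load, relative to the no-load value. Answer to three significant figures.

6.32 %

The divider's output (Thévenin) resistance is R_s‖R_g = 153.2 kΩ.
Fractional drop under load = R_th/(R_th + R_L) = 153.2 / (153.2 + 2270) = 0.06324.
So the output falls by 6.32 %.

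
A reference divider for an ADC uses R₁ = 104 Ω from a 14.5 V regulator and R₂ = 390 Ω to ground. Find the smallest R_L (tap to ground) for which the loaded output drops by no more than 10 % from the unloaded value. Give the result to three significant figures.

R_L(min) ≈ 739 Ω

Output resistance R_th = R₁‖R₂ = (104 × 390)/494.0 = 82.11 Ω.
The fractional drop is R_th/(R_th + R_L); requiring this ≤ 0.100 gives R_L ≥ R_th(1/0.100 − 1) = 82.11 × 9.000 = 739 Ω.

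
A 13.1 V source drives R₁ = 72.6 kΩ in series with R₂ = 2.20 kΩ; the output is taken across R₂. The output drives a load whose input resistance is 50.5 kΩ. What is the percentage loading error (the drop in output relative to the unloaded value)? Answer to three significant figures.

The divider's output (Thévenin) resistance is R₁‖R₂ = 2.135 kΩ.
Fractional drop under load = R_th/(R_th + R_L) = 2.135 / (2.135 + 50.5) = 0.04057.
So the output falls by 4.06 %.

4.06 %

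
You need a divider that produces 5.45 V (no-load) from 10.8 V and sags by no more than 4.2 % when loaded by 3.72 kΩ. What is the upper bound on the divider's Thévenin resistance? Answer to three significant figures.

Loading drop = R_th/(R_th + R_L) ≤ 0.0420, so R_th ≤ R_L · ε/(1−ε) = 3.72 kΩ × 0.0420/0.9580 = 163 Ω.

R_th ≤ 163 Ω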